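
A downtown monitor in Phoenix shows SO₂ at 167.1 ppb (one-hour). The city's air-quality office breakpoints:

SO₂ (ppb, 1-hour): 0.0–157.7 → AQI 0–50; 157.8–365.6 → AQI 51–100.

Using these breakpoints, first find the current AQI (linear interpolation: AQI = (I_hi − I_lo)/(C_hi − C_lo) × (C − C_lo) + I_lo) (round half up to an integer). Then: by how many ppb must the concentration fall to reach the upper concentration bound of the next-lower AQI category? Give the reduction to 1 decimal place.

SO₂: 167.1 lies in 157.8–365.6, so I_lo=51, I_hi=100, C_lo=157.8, C_hi=365.6.
(100−51)/(365.6−157.8) × (167.1−157.8) + 51 = 49/207.8 × 9.3 + 51 ≈ 53.19 → 53.
Current AQI 53 is in the Moderate range (51–100). The next-lower category tops out at AQI 50, whose upper concentration bound is 157.7 ppb.
Reduction needed = 167.1 − 157.7 = 9.4 ppb.

9.4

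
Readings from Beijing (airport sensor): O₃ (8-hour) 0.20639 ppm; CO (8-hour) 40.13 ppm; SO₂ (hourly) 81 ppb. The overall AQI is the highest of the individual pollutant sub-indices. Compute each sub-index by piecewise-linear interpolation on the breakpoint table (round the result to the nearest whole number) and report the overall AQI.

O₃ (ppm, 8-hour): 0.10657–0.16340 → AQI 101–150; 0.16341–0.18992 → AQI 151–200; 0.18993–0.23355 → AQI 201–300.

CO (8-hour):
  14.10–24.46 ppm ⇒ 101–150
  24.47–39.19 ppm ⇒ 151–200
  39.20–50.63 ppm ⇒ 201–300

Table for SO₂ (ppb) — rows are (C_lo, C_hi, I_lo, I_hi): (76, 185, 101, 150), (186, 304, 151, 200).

238

O₃: 0.20639 lies in 0.18993–0.23355, so I_lo=201, I_hi=300, C_lo=0.18993, C_hi=0.23355.
(300−201)/(0.23355−0.18993) × (0.20639−0.18993) + 201 = 99/0.04362 × 0.01646 + 201 ≈ 238.36 → 238.
CO: 40.13 lies in 39.20–50.63, so I_lo=201, I_hi=300, C_lo=39.20, C_hi=50.63.
(300−201)/(50.63−39.20) × (40.13−39.20) + 201 = 99/11.43 × 0.93 + 201 ≈ 209.06 → 209.
SO₂: 81 lies in 76–185, so I_lo=101, I_hi=150, C_lo=76, C_hi=185.
(150−101)/(185−76) × (81−76) + 101 = 49/109 × 5 + 101 ≈ 103.25 → 103.
Sub-indices: O₃→238, CO→209, SO₂→103. Overall AQI = max = 238; dominant pollutant is O₃.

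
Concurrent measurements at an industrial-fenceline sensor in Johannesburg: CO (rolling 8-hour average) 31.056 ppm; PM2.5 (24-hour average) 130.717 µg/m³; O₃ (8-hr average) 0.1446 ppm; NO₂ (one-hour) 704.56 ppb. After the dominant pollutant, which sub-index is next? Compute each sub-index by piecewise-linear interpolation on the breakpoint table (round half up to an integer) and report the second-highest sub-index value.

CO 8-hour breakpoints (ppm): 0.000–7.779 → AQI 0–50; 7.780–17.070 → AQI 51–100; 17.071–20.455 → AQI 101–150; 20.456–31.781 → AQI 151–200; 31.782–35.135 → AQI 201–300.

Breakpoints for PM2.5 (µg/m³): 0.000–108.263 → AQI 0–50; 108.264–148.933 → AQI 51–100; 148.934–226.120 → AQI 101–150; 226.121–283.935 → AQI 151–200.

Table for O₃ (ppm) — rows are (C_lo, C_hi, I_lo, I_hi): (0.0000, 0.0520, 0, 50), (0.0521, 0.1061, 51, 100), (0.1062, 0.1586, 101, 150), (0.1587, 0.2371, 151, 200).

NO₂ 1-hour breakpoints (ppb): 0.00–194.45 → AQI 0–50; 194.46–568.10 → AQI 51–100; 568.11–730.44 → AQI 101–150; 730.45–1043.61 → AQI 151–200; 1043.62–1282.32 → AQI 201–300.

142

CO 31.056: bracket 20.456–31.781 → index 151–200; slope 49/11.325, offset 10.600.
AQI = 151 + 49/11.325·10.600 ≈ 196.86 ⇒ 197.
PM2.5: 130.717 lies in 108.264–148.933, so I_lo=51, I_hi=100, C_lo=108.264, C_hi=148.933.
(100−51)/(148.933−108.264) × (130.717−108.264) + 51 = 49/40.669 × 22.453 + 51 ≈ 78.05 → 78.
O₃: 0.1446 ∈ [0.1062, 0.1586] ↔ index [101, 150].
101 + (0.1446−0.1062)·(150−101)/(0.1586−0.1062) = 101 + 0.0384·49/0.0524 ≈ 136.91, so AQI = 137.
NO₂: 704.56 ∈ [568.11, 730.44] ↔ index [101, 150].
101 + (704.56−568.11)·(150−101)/(730.44−568.11) = 101 + 136.45·49/162.33 ≈ 142.19, so AQI = 142.
Sub-indices: CO→197, PM2.5→78, O₃→137, NO₂→142. Ranked high→low: 197, 142, 137, 78. Second-highest sub-index = 142.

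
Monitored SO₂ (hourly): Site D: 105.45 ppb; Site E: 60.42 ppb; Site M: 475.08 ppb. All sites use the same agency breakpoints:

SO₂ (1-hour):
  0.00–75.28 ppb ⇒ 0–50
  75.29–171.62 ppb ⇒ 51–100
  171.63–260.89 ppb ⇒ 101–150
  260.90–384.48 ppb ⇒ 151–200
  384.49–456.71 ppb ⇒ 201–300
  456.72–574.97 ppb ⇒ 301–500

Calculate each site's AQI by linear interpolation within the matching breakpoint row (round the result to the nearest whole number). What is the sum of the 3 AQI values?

438

Site D: row 75.29–171.62 (AQI 51–100). (100−51)·(105.45−75.29)/(171.62−75.29) + 51 = 49·30.16/96.33 + 51 ≈ 66.34 → 66.
Site E 60.42: bracket 0.00–75.28 → index 0–50; slope 50/75.28, offset 60.42.
AQI = 0 + 50/75.28·60.42 ≈ 40.13 ⇒ 40.
Site M 475.08: bracket 456.72–574.97 → index 301–500; slope 199/118.25, offset 18.36.
AQI = 301 + 199/118.25·18.36 ≈ 331.90 ⇒ 332.
AQIs: Site D=66, Site E=40, Site M=332. Sum = 66 + 40 + 332 = 438.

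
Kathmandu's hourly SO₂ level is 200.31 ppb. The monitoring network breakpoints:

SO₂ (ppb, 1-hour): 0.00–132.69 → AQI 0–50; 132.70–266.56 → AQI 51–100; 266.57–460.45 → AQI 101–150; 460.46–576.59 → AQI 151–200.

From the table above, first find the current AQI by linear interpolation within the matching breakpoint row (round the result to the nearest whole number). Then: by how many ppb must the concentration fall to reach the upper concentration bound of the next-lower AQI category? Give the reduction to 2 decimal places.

67.62

SO₂ 200.31: bracket 132.70–266.56 → index 51–100; slope 49/133.86, offset 67.61.
AQI = 51 + 49/133.86·67.61 ≈ 75.75 ⇒ 76.
Current AQI 76 is in the Moderate range (51–100). The next-lower category tops out at AQI 50, whose upper concentration bound is 132.69 ppb.
Reduction needed = 200.31 − 132.69 = 67.62 ppb.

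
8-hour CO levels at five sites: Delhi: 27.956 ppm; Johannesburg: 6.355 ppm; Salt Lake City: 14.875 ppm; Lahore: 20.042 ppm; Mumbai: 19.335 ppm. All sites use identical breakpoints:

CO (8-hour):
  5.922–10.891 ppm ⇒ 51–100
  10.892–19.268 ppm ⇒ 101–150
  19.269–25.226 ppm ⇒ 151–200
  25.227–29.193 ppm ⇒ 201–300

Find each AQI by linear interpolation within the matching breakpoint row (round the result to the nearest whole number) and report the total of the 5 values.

Delhi: 27.956 ∈ [25.227, 29.193] ↔ index [201, 300].
201 + (27.956−25.227)·(300−201)/(29.193−25.227) = 201 + 2.729·99/3.966 ≈ 269.12, so AQI = 269.
Johannesburg 6.355: bracket 5.922–10.891 → index 51–100; slope 49/4.969, offset 0.433.
AQI = 51 + 49/4.969·0.433 ≈ 55.27 ⇒ 55.
Salt Lake City 14.875: bracket 10.892–19.268 → index 101–150; slope 49/8.376, offset 3.983.
AQI = 101 + 49/8.376·3.983 ≈ 124.30 ⇒ 124.
Lahore: row 19.269–25.226 (AQI 151–200). (200−151)·(20.042−19.269)/(25.226−19.269) + 151 = 49·0.773/5.957 + 151 ≈ 157.36 → 157.
Mumbai: 19.335 ∈ [19.269, 25.226] ↔ index [151, 200].
151 + (19.335−19.269)·(200−151)/(25.226−19.269) = 151 + 0.066·49/5.957 ≈ 151.54, so AQI = 152.
AQIs: Delhi=269, Johannesburg=55, Salt Lake City=124, Lahore=157, Mumbai=152. Sum = 269 + 55 + 124 + 157 + 152 = 757.

757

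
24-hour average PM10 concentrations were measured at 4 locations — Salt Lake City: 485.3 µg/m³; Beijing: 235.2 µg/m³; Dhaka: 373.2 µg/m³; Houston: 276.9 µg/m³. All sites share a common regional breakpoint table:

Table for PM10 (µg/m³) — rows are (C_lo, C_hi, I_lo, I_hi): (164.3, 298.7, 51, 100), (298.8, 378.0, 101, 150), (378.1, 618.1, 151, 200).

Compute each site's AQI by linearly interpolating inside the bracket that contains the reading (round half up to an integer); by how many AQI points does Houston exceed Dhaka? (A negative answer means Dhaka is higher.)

-55

Salt Lake City: row 378.1–618.1 (AQI 151–200). (200−151)·(485.3−378.1)/(618.1−378.1) + 151 = 49·107.2/240.0 + 151 ≈ 172.89 → 173.
Beijing: 235.2 ∈ [164.3, 298.7] ↔ index [51, 100].
51 + (235.2−164.3)·(100−51)/(298.7−164.3) = 51 + 70.9·49/134.4 ≈ 76.85, so AQI = 77.
Dhaka: 373.2 ∈ [298.8, 378.0] ↔ index [101, 150].
101 + (373.2−298.8)·(150−101)/(378.0−298.8) = 101 + 74.4·49/79.2 ≈ 147.03, so AQI = 147.
Houston: 276.9 ∈ [164.3, 298.7] ↔ index [51, 100].
51 + (276.9−164.3)·(100−51)/(298.7−164.3) = 51 + 112.6·49/134.4 ≈ 92.05, so AQI = 92.
AQIs: Salt Lake City=173, Beijing=77, Dhaka=147, Houston=92. Houston (92) − Dhaka (147) = -55.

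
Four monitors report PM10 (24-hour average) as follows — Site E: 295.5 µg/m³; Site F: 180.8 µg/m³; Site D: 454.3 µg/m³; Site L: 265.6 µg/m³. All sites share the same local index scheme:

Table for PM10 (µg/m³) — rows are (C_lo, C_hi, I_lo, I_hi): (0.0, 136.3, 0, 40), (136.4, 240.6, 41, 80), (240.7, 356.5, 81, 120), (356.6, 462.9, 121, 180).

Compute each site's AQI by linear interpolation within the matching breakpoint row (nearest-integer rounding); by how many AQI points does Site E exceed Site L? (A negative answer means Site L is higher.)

Site E 295.5: bracket 240.7–356.5 → index 81–120; slope 39/115.8, offset 54.8.
AQI = 81 + 39/115.8·54.8 ≈ 99.46 ⇒ 99.
Site F: 180.8 ∈ [136.4, 240.6] ↔ index [41, 80].
41 + (180.8−136.4)·(80−41)/(240.6−136.4) = 41 + 44.4·39/104.2 ≈ 57.62, so AQI = 58.
Site D: 454.3 lies in 356.6–462.9, so I_lo=121, I_hi=180, C_lo=356.6, C_hi=462.9.
(180−121)/(462.9−356.6) × (454.3−356.6) + 121 = 59/106.3 × 97.7 + 121 ≈ 175.23 → 175.
Site L: 265.6 ∈ [240.7, 356.5] ↔ index [81, 120].
81 + (265.6−240.7)·(120−81)/(356.5−240.7) = 81 + 24.9·39/115.8 ≈ 89.39, so AQI = 89.
AQIs: Site E=99, Site F=58, Site D=175, Site L=89. Site E (99) − Site L (89) = 10.

10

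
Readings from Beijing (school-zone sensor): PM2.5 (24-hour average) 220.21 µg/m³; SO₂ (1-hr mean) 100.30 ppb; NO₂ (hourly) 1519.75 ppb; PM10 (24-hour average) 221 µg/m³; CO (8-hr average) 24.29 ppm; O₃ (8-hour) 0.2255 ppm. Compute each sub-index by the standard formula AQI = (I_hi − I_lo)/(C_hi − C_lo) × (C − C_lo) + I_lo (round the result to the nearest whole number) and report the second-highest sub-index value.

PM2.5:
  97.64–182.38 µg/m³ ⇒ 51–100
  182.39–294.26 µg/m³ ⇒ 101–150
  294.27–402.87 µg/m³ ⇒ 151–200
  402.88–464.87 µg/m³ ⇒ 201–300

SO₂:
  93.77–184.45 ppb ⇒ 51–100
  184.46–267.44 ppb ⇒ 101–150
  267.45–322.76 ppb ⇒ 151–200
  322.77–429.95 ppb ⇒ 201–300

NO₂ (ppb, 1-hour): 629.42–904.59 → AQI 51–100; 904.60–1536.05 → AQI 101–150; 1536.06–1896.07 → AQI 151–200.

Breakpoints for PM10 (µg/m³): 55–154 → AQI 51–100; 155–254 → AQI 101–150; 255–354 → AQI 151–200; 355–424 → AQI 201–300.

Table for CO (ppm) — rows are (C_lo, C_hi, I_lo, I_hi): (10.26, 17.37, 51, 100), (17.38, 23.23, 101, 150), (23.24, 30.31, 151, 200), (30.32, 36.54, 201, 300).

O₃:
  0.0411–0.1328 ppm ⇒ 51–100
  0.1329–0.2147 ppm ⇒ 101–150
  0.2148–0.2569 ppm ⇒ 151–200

158

PM2.5 220.21: bracket 182.39–294.26 → index 101–150; slope 49/111.87, offset 37.82.
AQI = 101 + 49/111.87·37.82 ≈ 117.57 ⇒ 118.
SO₂: 100.30 lies in 93.77–184.45, so I_lo=51, I_hi=100, C_lo=93.77, C_hi=184.45.
(100−51)/(184.45−93.77) × (100.30−93.77) + 51 = 49/90.68 × 6.53 + 51 ≈ 54.53 → 55.
NO₂ 1519.75: bracket 904.60–1536.05 → index 101–150; slope 49/631.45, offset 615.15.
AQI = 101 + 49/631.45·615.15 ≈ 148.74 ⇒ 149.
PM10 221: bracket 155–254 → index 101–150; slope 49/99, offset 66.
AQI = 101 + 49/99·66 ≈ 133.67 ⇒ 134.
CO: 24.29 ∈ [23.24, 30.31] ↔ index [151, 200].
151 + (24.29−23.24)·(200−151)/(30.31−23.24) = 151 + 1.05·49/7.07 ≈ 158.28, so AQI = 158.
O₃: 0.2255 lies in 0.2148–0.2569, so I_lo=151, I_hi=200, C_lo=0.2148, C_hi=0.2569.
(200−151)/(0.2569−0.2148) × (0.2255−0.2148) + 151 = 49/0.0421 × 0.0107 + 151 ≈ 163.45 → 163.
Sub-indices: PM2.5→118, SO₂→55, NO₂→149, PM10→134, CO→158, O₃→163. Ranked high→low: 163, 158, 149, 134, 118, 55. Second-highest sub-index = 158.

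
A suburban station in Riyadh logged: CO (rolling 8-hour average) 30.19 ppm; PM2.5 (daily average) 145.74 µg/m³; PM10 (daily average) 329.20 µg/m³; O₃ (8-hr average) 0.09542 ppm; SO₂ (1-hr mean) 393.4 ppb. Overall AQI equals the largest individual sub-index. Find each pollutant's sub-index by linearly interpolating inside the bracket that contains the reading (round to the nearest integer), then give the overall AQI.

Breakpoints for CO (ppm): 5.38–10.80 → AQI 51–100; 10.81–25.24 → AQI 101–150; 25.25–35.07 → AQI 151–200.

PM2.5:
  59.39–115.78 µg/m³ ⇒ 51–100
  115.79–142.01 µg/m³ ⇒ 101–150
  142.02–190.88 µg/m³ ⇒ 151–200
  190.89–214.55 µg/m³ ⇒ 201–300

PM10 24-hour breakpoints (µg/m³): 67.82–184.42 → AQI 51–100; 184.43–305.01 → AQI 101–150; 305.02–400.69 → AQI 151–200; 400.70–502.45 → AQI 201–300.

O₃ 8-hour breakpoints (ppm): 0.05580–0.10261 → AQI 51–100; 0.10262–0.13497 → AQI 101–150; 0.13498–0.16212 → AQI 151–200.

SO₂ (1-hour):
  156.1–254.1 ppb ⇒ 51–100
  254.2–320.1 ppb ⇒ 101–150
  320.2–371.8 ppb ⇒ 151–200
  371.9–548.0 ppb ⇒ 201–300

213

CO 30.19: bracket 25.25–35.07 → index 151–200; slope 49/9.82, offset 4.94.
AQI = 151 + 49/9.82·4.94 ≈ 175.65 ⇒ 176.
PM2.5: row 142.02–190.88 (AQI 151–200). (200−151)·(145.74−142.02)/(190.88−142.02) + 151 = 49·3.72/48.86 + 151 ≈ 154.73 → 155.
PM10: 329.20 ∈ [305.02, 400.69] ↔ index [151, 200].
151 + (329.20−305.02)·(200−151)/(400.69−305.02) = 151 + 24.18·49/95.67 ≈ 163.38, so AQI = 163.
O₃: 0.09542 ∈ [0.05580, 0.10261] ↔ index [51, 100].
51 + (0.09542−0.05580)·(100−51)/(0.10261−0.05580) = 51 + 0.03962·49/0.04681 ≈ 92.47, so AQI = 92.
SO₂ 393.4: bracket 371.9–548.0 → index 201–300; slope 99/176.1, offset 21.5.
AQI = 201 + 99/176.1·21.5 ≈ 213.09 ⇒ 213.
Sub-indices: CO→176, PM2.5→155, PM10→163, O₃→92, SO₂→213. Overall AQI = max = 213; dominant pollutant is SO₂.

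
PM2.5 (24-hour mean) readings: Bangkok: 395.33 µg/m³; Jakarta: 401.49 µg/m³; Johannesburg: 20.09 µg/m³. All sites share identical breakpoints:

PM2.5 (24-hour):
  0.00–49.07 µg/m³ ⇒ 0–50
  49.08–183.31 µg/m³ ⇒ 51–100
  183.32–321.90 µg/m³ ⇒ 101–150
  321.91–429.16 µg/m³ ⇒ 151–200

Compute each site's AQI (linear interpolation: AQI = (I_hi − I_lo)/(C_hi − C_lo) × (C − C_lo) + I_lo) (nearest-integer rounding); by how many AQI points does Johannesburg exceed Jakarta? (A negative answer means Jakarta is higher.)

-167

Bangkok: 395.33 lies in 321.91–429.16, so I_lo=151, I_hi=200, C_lo=321.91, C_hi=429.16.
(200−151)/(429.16−321.91) × (395.33−321.91) + 151 = 49/107.25 × 73.42 + 151 ≈ 184.54 → 185.
Jakarta: 401.49 lies in 321.91–429.16, so I_lo=151, I_hi=200, C_lo=321.91, C_hi=429.16.
(200−151)/(429.16−321.91) × (401.49−321.91) + 151 = 49/107.25 × 79.58 + 151 ≈ 187.36 → 187.
Johannesburg: row 0.00–49.07 (AQI 0–50). (50−0)·(20.09−0.00)/(49.07−0.00) + 0 = 50·20.09/49.07 + 0 ≈ 20.47 → 20.
AQIs: Bangkok=185, Jakarta=187, Johannesburg=20. Johannesburg (20) − Jakarta (187) = -167.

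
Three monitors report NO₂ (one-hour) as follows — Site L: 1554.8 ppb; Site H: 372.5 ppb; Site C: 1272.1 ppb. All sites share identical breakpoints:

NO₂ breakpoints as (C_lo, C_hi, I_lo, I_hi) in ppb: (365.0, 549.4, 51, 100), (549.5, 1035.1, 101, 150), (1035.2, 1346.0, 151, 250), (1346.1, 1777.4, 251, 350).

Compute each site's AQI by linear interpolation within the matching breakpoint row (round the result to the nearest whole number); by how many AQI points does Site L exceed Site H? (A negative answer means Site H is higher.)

Site L: row 1346.1–1777.4 (AQI 251–350). (350−251)·(1554.8−1346.1)/(1777.4−1346.1) + 251 = 99·208.7/431.3 + 251 ≈ 298.90 → 299.
Site H: 372.5 ∈ [365.0, 549.4] ↔ index [51, 100].
51 + (372.5−365.0)·(100−51)/(549.4−365.0) = 51 + 7.5·49/184.4 ≈ 52.99, so AQI = 53.
Site C 1272.1: bracket 1035.2–1346.0 → index 151–250; slope 99/310.8, offset 236.9.
AQI = 151 + 99/310.8·236.9 ≈ 226.46 ⇒ 226.
AQIs: Site L=299, Site H=53, Site C=226. Site L (299) − Site H (53) = 246.

246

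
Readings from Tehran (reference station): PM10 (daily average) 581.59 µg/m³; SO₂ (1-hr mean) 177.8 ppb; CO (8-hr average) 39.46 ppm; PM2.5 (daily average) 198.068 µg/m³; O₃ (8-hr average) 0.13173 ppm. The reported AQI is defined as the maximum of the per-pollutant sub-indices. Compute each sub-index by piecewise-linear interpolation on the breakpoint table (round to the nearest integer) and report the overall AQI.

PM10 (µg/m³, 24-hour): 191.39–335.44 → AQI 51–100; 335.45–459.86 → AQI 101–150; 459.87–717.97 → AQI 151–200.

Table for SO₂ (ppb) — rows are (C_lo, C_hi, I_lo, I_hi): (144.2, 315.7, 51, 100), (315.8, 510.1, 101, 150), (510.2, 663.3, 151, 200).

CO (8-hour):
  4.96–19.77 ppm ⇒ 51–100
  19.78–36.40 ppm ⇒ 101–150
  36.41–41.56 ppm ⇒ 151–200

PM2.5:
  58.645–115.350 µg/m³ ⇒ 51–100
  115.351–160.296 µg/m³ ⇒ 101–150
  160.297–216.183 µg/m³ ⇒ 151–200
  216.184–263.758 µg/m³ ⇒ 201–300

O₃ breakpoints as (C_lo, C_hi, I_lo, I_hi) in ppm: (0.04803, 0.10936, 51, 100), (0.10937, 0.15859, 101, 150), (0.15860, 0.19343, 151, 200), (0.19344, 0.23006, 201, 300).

184

PM10: 581.59 ∈ [459.87, 717.97] ↔ index [151, 200].
151 + (581.59−459.87)·(200−151)/(717.97−459.87) = 151 + 121.72·49/258.10 ≈ 174.11, so AQI = 174.
SO₂: 177.8 ∈ [144.2, 315.7] ↔ index [51, 100].
51 + (177.8−144.2)·(100−51)/(315.7−144.2) = 51 + 33.6·49/171.5 ≈ 60.60, so AQI = 61.
CO: row 36.41–41.56 (AQI 151–200). (200−151)·(39.46−36.41)/(41.56−36.41) + 151 = 49·3.05/5.15 + 151 ≈ 180.02 → 180.
PM2.5: 198.068 lies in 160.297–216.183, so I_lo=151, I_hi=200, C_lo=160.297, C_hi=216.183.
(200−151)/(216.183−160.297) × (198.068−160.297) + 151 = 49/55.886 × 37.771 + 151 ≈ 184.12 → 184.
O₃: 0.13173 ∈ [0.10937, 0.15859] ↔ index [101, 150].
101 + (0.13173−0.10937)·(150−101)/(0.15859−0.10937) = 101 + 0.02236·49/0.04922 ≈ 123.26, so AQI = 123.
Sub-indices: PM10→174, SO₂→61, CO→180, PM2.5→184, O₃→123. Overall AQI = max = 184; dominant pollutant is PM2.5.
AQI 184: Unhealthy.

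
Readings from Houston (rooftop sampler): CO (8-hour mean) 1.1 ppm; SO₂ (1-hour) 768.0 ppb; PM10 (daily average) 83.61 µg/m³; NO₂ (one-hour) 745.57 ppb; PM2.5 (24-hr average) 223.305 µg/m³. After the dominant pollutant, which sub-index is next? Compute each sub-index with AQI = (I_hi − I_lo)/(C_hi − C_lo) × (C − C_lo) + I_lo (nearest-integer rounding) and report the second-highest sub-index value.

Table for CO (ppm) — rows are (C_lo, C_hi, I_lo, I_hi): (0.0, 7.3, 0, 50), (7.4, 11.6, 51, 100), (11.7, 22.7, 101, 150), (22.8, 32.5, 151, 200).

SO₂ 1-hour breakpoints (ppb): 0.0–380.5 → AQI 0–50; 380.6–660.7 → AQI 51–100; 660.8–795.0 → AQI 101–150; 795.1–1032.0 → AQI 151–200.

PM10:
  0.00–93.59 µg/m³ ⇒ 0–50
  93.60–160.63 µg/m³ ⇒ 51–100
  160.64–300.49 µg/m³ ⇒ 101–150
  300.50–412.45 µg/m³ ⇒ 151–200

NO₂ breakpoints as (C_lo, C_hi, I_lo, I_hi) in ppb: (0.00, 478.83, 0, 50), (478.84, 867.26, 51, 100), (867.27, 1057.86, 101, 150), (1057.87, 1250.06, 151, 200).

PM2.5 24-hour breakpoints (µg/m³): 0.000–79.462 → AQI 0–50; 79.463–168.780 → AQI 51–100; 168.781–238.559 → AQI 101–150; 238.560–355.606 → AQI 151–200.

139

CO: 1.1 ∈ [0.0, 7.3] ↔ index [0, 50].
0 + (1.1−0.0)·(50−0)/(7.3−0.0) = 0 + 1.1·50/7.3 ≈ 7.53, so AQI = 8.
SO₂ 768.0: bracket 660.8–795.0 → index 101–150; slope 49/134.2, offset 107.2.
AQI = 101 + 49/134.2·107.2 ≈ 140.14 ⇒ 140.
PM10 83.61: bracket 0.00–93.59 → index 0–50; slope 50/93.59, offset 83.61.
AQI = 0 + 50/93.59·83.61 ≈ 44.67 ⇒ 45.
NO₂ 745.57: bracket 478.84–867.26 → index 51–100; slope 49/388.42, offset 266.73.
AQI = 51 + 49/388.42·266.73 ≈ 84.65 ⇒ 85.
PM2.5 223.305: bracket 168.781–238.559 → index 101–150; slope 49/69.778, offset 54.524.
AQI = 101 + 49/69.778·54.524 ≈ 139.29 ⇒ 139.
Sub-indices: CO→8, SO₂→140, PM10→45, NO₂→85, PM2.5→139. Ranked high→low: 140, 139, 85, 45, 8. Second-highest sub-index = 139.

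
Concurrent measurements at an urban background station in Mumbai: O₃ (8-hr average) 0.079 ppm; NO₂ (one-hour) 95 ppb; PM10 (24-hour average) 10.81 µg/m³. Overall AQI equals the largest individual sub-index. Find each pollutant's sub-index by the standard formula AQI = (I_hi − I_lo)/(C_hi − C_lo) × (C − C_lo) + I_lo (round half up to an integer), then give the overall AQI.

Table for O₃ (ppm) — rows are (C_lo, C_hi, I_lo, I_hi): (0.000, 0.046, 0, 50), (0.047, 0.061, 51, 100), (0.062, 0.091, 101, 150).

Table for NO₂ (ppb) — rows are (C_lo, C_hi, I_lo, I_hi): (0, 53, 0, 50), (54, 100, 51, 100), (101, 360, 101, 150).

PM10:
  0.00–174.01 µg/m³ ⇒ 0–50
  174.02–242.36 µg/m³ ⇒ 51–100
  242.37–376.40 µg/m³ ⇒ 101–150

O₃: 0.079 lies in 0.062–0.091, so I_lo=101, I_hi=150, C_lo=0.062, C_hi=0.091.
(150−101)/(0.091−0.062) × (0.079−0.062) + 101 = 49/0.029 × 0.017 + 101 ≈ 129.72 → 130.
NO₂: 95 lies in 54–100, so I_lo=51, I_hi=100, C_lo=54, C_hi=100.
(100−51)/(100−54) × (95−54) + 51 = 49/46 × 41 + 51 ≈ 94.67 → 95.
PM10 10.81: bracket 0.00–174.01 → index 0–50; slope 50/174.01, offset 10.81.
AQI = 0 + 50/174.01·10.81 ≈ 3.11 ⇒ 3.
Sub-indices: O₃→130, NO₂→95, PM10→3. Overall AQI = max = 130; dominant pollutant is O₃.

130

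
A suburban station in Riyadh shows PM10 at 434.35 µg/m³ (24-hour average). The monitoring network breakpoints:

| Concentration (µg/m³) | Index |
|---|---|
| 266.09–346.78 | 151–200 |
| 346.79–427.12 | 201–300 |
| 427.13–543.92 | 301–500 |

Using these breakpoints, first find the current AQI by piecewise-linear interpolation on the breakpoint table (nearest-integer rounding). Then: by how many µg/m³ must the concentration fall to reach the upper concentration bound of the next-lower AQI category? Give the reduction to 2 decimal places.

PM10: row 427.13–543.92 (AQI 301–500). (500−301)·(434.35−427.13)/(543.92−427.13) + 301 = 199·7.22/116.79 + 301 ≈ 313.30 → 313.
Current AQI 313 is in the Hazardous range (301–500). The next-lower category tops out at AQI 300, whose upper concentration bound is 427.12 µg/m³.
Reduction needed = 434.35 − 427.12 = 7.23 µg/m³.

7.23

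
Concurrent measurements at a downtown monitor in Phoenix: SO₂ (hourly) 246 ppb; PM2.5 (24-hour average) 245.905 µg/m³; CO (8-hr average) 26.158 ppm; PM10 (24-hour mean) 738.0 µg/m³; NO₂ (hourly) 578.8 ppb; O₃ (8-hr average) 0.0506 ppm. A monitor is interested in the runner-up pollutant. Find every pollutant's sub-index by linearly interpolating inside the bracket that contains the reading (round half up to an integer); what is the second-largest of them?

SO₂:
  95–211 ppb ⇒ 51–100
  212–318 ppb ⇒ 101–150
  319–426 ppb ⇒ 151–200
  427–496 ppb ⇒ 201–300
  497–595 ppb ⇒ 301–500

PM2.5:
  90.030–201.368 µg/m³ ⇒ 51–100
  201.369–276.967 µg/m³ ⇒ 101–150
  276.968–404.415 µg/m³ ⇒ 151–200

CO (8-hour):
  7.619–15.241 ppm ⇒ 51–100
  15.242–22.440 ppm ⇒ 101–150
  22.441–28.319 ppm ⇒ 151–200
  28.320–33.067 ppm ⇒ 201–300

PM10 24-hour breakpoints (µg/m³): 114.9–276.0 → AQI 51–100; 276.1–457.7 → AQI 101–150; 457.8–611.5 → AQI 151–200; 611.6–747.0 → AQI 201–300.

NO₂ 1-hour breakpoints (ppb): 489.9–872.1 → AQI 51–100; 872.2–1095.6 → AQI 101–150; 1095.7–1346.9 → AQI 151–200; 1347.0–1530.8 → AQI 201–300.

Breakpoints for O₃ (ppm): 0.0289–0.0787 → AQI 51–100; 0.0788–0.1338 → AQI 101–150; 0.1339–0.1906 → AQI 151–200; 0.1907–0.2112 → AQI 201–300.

SO₂ 246: bracket 212–318 → index 101–150; slope 49/106, offset 34.
AQI = 101 + 49/106·34 ≈ 116.72 ⇒ 117.
PM2.5: 245.905 lies in 201.369–276.967, so I_lo=101, I_hi=150, C_lo=201.369, C_hi=276.967.
(150−101)/(276.967−201.369) × (245.905−201.369) + 101 = 49/75.598 × 44.536 + 101 ≈ 129.87 → 130.
CO 26.158: bracket 22.441–28.319 → index 151–200; slope 49/5.878, offset 3.717.
AQI = 151 + 49/5.878·3.717 ≈ 181.99 ⇒ 182.
PM10: row 611.6–747.0 (AQI 201–300). (300−201)·(738.0−611.6)/(747.0−611.6) + 201 = 99·126.4/135.4 + 201 ≈ 293.42 → 293.
NO₂: 578.8 ∈ [489.9, 872.1] ↔ index [51, 100].
51 + (578.8−489.9)·(100−51)/(872.1−489.9) = 51 + 88.9·49/382.2 ≈ 62.40, so AQI = 62.
O₃: row 0.0289–0.0787 (AQI 51–100). (100−51)·(0.0506−0.0289)/(0.0787−0.0289) + 51 = 49·0.0217/0.0498 + 51 ≈ 72.35 → 72.
Sub-indices: SO₂→117, PM2.5→130, CO→182, PM10→293, NO₂→62, O₃→72. Ranked high→low: 293, 182, 130, 117, 72, 62. Second-highest sub-index = 182.

182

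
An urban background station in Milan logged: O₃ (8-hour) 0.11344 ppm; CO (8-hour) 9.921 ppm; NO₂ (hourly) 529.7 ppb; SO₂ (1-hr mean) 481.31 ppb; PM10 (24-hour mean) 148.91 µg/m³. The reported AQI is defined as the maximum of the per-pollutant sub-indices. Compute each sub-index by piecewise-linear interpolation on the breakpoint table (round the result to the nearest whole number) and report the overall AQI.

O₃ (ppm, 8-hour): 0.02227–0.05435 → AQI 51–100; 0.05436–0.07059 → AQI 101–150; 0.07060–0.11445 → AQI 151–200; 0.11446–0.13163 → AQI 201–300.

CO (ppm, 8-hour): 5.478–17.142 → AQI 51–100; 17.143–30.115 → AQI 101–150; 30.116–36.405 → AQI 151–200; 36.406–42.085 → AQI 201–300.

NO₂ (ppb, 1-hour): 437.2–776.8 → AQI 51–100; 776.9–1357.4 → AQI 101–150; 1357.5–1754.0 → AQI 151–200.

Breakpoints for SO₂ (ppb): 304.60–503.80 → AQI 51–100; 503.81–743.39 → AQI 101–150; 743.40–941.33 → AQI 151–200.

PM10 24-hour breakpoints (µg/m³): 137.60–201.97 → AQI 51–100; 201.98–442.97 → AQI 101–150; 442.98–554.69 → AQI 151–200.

199

O₃ 0.11344: bracket 0.07060–0.11445 → index 151–200; slope 49/0.04385, offset 0.04284.
AQI = 151 + 49/0.04385·0.04284 ≈ 198.87 ⇒ 199.
CO: 9.921 ∈ [5.478, 17.142] ↔ index [51, 100].
51 + (9.921−5.478)·(100−51)/(17.142−5.478) = 51 + 4.443·49/11.664 ≈ 69.66, so AQI = 70.
NO₂: 529.7 ∈ [437.2, 776.8] ↔ index [51, 100].
51 + (529.7−437.2)·(100−51)/(776.8−437.2) = 51 + 92.5·49/339.6 ≈ 64.35, so AQI = 64.
SO₂: row 304.60–503.80 (AQI 51–100). (100−51)·(481.31−304.60)/(503.80−304.60) + 51 = 49·176.71/199.20 + 51 ≈ 94.47 → 94.
PM10: 148.91 lies in 137.60–201.97, so I_lo=51, I_hi=100, C_lo=137.60, C_hi=201.97.
(100−51)/(201.97−137.60) × (148.91−137.60) + 51 = 49/64.37 × 11.31 + 51 ≈ 59.61 → 60.
Sub-indices: O₃→199, CO→70, NO₂→64, SO₂→94, PM10→60. Overall AQI = max = 199; dominant pollutant is O₃.
AQI 199: Unhealthy.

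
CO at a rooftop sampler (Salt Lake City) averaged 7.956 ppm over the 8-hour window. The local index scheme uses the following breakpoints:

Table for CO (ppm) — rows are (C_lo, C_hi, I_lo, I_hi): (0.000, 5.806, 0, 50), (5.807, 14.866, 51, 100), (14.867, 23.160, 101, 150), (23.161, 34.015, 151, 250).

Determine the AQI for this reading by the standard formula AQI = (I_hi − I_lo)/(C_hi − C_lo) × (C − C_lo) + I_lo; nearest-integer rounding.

63

CO: 7.956 lies in 5.807–14.866, so I_lo=51, I_hi=100, C_lo=5.807, C_hi=14.866.
(100−51)/(14.866−5.807) × (7.956−5.807) + 51 = 49/9.059 × 2.149 + 51 ≈ 62.62 → 63.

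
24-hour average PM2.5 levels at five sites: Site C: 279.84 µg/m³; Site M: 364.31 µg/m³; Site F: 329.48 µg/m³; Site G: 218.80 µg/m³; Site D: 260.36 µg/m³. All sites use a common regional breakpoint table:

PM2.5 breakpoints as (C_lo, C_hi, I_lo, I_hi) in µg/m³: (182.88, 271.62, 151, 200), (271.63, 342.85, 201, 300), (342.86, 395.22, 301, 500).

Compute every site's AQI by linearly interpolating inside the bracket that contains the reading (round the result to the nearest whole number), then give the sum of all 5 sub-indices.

1241

Site C 279.84: bracket 271.63–342.85 → index 201–300; slope 99/71.22, offset 8.21.
AQI = 201 + 99/71.22·8.21 ≈ 212.41 ⇒ 212.
Site M: row 342.86–395.22 (AQI 301–500). (500−301)·(364.31−342.86)/(395.22−342.86) + 301 = 199·21.45/52.36 + 301 ≈ 382.52 → 383.
Site F: row 271.63–342.85 (AQI 201–300). (300−201)·(329.48−271.63)/(342.85−271.63) + 201 = 99·57.85/71.22 + 201 ≈ 281.41 → 281.
Site G: row 182.88–271.62 (AQI 151–200). (200−151)·(218.80−182.88)/(271.62−182.88) + 151 = 49·35.92/88.74 + 151 ≈ 170.83 → 171.
Site D: 260.36 ∈ [182.88, 271.62] ↔ index [151, 200].
151 + (260.36−182.88)·(200−151)/(271.62−182.88) = 151 + 77.48·49/88.74 ≈ 193.78, so AQI = 194.
AQIs: Site C=212, Site M=383, Site F=281, Site G=171, Site D=194. Sum = 212 + 383 + 281 + 171 + 194 = 1241.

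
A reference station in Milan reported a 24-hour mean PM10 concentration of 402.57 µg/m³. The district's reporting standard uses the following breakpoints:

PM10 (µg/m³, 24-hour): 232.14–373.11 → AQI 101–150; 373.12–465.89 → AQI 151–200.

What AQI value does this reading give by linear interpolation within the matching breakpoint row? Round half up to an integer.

167

PM10 402.57: bracket 373.12–465.89 → index 151–200; slope 49/92.77, offset 29.45.
AQI = 151 + 49/92.77·29.45 ≈ 166.56 ⇒ 167.
AQI 167 falls in the Unhealthy category.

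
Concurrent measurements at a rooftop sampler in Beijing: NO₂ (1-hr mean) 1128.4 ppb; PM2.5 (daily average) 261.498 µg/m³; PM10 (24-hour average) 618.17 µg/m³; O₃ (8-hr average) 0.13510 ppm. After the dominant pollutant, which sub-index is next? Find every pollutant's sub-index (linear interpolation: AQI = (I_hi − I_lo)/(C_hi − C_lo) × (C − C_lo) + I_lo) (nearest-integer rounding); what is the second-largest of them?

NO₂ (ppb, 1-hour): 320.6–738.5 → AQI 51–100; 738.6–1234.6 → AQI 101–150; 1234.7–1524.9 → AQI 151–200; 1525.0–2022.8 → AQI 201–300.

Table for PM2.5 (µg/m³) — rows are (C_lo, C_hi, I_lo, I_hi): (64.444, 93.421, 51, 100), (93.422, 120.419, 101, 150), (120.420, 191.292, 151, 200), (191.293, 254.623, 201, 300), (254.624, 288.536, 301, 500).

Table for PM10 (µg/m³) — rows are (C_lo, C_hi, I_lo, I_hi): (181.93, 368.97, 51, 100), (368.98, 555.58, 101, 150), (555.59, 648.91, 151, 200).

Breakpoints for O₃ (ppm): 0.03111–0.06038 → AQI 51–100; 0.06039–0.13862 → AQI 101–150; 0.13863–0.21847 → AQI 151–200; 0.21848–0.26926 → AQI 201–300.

NO₂: 1128.4 ∈ [738.6, 1234.6] ↔ index [101, 150].
101 + (1128.4−738.6)·(150−101)/(1234.6−738.6) = 101 + 389.8·49/496.0 ≈ 139.51, so AQI = 140.
PM2.5 261.498: bracket 254.624–288.536 → index 301–500; slope 199/33.912, offset 6.874.
AQI = 301 + 199/33.912·6.874 ≈ 341.34 ⇒ 341.
PM10: row 555.59–648.91 (AQI 151–200). (200−151)·(618.17−555.59)/(648.91−555.59) + 151 = 49·62.58/93.32 + 151 ≈ 183.86 → 184.
O₃: 0.13510 ∈ [0.06039, 0.13862] ↔ index [101, 150].
101 + (0.13510−0.06039)·(150−101)/(0.13862−0.06039) = 101 + 0.07471·49/0.07823 ≈ 147.80, so AQI = 148.
Sub-indices: NO₂→140, PM2.5→341, PM10→184, O₃→148. Ranked high→low: 341, 184, 148, 140. Second-highest sub-index = 184.

184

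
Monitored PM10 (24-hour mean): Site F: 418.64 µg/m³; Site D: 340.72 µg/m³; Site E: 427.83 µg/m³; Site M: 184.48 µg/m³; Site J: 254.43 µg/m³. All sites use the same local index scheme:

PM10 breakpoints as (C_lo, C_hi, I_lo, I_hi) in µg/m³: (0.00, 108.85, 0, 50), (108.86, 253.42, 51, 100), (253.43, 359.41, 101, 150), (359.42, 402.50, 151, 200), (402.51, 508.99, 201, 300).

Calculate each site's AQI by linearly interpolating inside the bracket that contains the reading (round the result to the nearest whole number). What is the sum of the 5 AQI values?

760

Site F: 418.64 lies in 402.51–508.99, so I_lo=201, I_hi=300, C_lo=402.51, C_hi=508.99.
(300−201)/(508.99−402.51) × (418.64−402.51) + 201 = 99/106.48 × 16.13 + 201 ≈ 216.00 → 216.
Site D: row 253.43–359.41 (AQI 101–150). (150−101)·(340.72−253.43)/(359.41−253.43) + 101 = 49·87.29/105.98 + 101 ≈ 141.36 → 141.
Site E: 427.83 ∈ [402.51, 508.99] ↔ index [201, 300].
201 + (427.83−402.51)·(300−201)/(508.99−402.51) = 201 + 25.32·99/106.48 ≈ 224.54, so AQI = 225.
Site M: 184.48 lies in 108.86–253.42, so I_lo=51, I_hi=100, C_lo=108.86, C_hi=253.42.
(100−51)/(253.42−108.86) × (184.48−108.86) + 51 = 49/144.56 × 75.62 + 51 ≈ 76.63 → 77.
Site J: row 253.43–359.41 (AQI 101–150). (150−101)·(254.43−253.43)/(359.41−253.43) + 101 = 49·1.00/105.98 + 101 ≈ 101.46 → 101.
AQIs: Site F=216, Site D=141, Site E=225, Site M=77, Site J=101. Sum = 216 + 141 + 225 + 77 + 101 = 760.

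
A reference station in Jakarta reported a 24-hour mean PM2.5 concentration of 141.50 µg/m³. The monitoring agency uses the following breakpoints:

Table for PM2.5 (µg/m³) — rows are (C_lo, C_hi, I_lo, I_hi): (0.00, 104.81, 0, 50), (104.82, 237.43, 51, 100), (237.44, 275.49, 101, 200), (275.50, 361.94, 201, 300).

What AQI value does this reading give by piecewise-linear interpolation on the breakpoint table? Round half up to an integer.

65

PM2.5: 141.50 lies in 104.82–237.43, so I_lo=51, I_hi=100, C_lo=104.82, C_hi=237.43.
(100−51)/(237.43−104.82) × (141.50−104.82) + 51 = 49/132.61 × 36.68 + 51 ≈ 64.55 → 65.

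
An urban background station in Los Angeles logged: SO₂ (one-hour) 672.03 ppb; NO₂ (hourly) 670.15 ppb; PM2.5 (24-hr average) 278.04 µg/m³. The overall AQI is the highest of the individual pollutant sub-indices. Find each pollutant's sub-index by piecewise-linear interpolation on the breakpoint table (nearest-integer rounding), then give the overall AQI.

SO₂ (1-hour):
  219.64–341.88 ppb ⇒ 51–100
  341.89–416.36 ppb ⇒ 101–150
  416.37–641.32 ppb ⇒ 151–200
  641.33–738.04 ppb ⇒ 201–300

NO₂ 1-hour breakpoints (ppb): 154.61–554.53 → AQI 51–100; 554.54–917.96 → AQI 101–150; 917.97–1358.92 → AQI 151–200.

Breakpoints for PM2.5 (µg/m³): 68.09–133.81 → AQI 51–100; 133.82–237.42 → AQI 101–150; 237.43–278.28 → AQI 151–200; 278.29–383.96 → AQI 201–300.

SO₂: 672.03 ∈ [641.33, 738.04] ↔ index [201, 300].
201 + (672.03−641.33)·(300−201)/(738.04−641.33) = 201 + 30.70·99/96.71 ≈ 232.43, so AQI = 232.
NO₂ 670.15: bracket 554.54–917.96 → index 101–150; slope 49/363.42, offset 115.61.
AQI = 101 + 49/363.42·115.61 ≈ 116.59 ⇒ 117.
PM2.5: row 237.43–278.28 (AQI 151–200). (200−151)·(278.04−237.43)/(278.28−237.43) + 151 = 49·40.61/40.85 + 151 ≈ 199.71 → 200.
Sub-indices: SO₂→232, NO₂→117, PM2.5→200. Overall AQI = max = 232; dominant pollutant is SO₂.

232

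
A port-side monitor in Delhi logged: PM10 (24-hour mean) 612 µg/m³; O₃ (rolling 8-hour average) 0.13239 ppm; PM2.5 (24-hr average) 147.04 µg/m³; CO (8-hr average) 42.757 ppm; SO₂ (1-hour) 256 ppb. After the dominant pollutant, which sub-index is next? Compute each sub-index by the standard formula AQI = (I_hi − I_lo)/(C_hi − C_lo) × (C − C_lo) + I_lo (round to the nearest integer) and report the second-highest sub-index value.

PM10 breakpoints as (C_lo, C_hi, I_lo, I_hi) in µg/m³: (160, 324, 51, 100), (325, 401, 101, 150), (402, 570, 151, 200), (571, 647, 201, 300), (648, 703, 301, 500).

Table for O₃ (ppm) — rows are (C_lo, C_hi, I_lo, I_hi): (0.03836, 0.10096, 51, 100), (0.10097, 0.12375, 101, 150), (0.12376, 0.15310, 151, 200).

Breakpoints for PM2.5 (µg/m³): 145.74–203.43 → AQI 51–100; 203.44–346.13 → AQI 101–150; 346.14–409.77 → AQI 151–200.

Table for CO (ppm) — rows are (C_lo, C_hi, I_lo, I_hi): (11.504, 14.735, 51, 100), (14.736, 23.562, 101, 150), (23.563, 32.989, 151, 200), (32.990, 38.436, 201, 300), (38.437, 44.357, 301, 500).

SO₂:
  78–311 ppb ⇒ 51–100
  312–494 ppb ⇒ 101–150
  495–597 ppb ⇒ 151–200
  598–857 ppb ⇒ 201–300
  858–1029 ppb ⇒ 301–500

254

PM10 612: bracket 571–647 → index 201–300; slope 99/76, offset 41.
AQI = 201 + 99/76·41 ≈ 254.41 ⇒ 254.
O₃: 0.13239 lies in 0.12376–0.15310, so I_lo=151, I_hi=200, C_lo=0.12376, C_hi=0.15310.
(200−151)/(0.15310−0.12376) × (0.13239−0.12376) + 151 = 49/0.02934 × 0.00863 + 151 ≈ 165.41 → 165.
PM2.5: row 145.74–203.43 (AQI 51–100). (100−51)·(147.04−145.74)/(203.43−145.74) + 51 = 49·1.30/57.69 + 51 ≈ 52.10 → 52.
CO: row 38.437–44.357 (AQI 301–500). (500−301)·(42.757−38.437)/(44.357−38.437) + 301 = 199·4.320/5.920 + 301 ≈ 446.22 → 446.
SO₂: row 78–311 (AQI 51–100). (100−51)·(256−78)/(311−78) + 51 = 49·178/233 + 51 ≈ 88.43 → 88.
Sub-indices: PM10→254, O₃→165, PM2.5→52, CO→446, SO₂→88. Ranked high→low: 446, 254, 165, 88, 52. Second-highest sub-index = 254.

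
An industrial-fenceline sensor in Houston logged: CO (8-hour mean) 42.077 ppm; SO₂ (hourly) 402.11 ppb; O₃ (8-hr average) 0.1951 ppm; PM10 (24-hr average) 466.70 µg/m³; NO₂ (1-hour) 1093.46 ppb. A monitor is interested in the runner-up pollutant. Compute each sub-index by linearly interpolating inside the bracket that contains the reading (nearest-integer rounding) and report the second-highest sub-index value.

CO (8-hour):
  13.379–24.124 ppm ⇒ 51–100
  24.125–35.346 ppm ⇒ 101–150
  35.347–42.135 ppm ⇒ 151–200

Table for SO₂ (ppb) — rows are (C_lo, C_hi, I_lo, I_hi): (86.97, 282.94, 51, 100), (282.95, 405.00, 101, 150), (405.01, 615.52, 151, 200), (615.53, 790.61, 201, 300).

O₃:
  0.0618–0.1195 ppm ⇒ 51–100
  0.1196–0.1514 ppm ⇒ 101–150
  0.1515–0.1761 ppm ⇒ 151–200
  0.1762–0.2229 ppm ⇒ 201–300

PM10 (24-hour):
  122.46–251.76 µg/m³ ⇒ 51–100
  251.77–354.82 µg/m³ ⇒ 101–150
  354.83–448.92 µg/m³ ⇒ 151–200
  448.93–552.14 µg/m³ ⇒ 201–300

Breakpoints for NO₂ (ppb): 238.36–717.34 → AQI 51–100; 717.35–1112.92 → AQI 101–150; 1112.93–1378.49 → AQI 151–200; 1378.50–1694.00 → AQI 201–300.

CO: row 35.347–42.135 (AQI 151–200). (200−151)·(42.077−35.347)/(42.135−35.347) + 151 = 49·6.730/6.788 + 151 ≈ 199.58 → 200.
SO₂ 402.11: bracket 282.95–405.00 → index 101–150; slope 49/122.05, offset 119.16.
AQI = 101 + 49/122.05·119.16 ≈ 148.84 ⇒ 149.
O₃: 0.1951 ∈ [0.1762, 0.2229] ↔ index [201, 300].
201 + (0.1951−0.1762)·(300−201)/(0.2229−0.1762) = 201 + 0.0189·99/0.0467 ≈ 241.07, so AQI = 241.
PM10: 466.70 ∈ [448.93, 552.14] ↔ index [201, 300].
201 + (466.70−448.93)·(300−201)/(552.14−448.93) = 201 + 17.77·99/103.21 ≈ 218.05, so AQI = 218.
NO₂: row 717.35–1112.92 (AQI 101–150). (150−101)·(1093.46−717.35)/(1112.92−717.35) + 101 = 49·376.11/395.57 + 101 ≈ 147.59 → 148.
Sub-indices: CO→200, SO₂→149, O₃→241, PM10→218, NO₂→148. Ranked high→low: 241, 218, 200, 149, 148. Second-highest sub-index = 218.

218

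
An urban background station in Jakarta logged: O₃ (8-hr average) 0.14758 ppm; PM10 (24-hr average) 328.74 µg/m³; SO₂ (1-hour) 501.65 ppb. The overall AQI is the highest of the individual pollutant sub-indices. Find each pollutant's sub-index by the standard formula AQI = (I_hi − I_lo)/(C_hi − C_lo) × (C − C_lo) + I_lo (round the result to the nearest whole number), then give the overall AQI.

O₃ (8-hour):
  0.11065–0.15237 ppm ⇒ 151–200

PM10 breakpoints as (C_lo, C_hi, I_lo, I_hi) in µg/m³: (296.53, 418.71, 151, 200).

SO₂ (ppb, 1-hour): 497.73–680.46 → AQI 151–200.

O₃ 0.14758: bracket 0.11065–0.15237 → index 151–200; slope 49/0.04172, offset 0.03693.
AQI = 151 + 49/0.04172·0.03693 ≈ 194.37 ⇒ 194.
PM10: row 296.53–418.71 (AQI 151–200). (200−151)·(328.74−296.53)/(418.71−296.53) + 151 = 49·32.21/122.18 + 151 ≈ 163.92 → 164.
SO₂: 501.65 ∈ [497.73, 680.46] ↔ index [151, 200].
151 + (501.65−497.73)·(200−151)/(680.46−497.73) = 151 + 3.92·49/182.73 ≈ 152.05, so AQI = 152.
Sub-indices: O₃→194, PM10→164, SO₂→152. Overall AQI = max = 194; dominant pollutant is O₃.

194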